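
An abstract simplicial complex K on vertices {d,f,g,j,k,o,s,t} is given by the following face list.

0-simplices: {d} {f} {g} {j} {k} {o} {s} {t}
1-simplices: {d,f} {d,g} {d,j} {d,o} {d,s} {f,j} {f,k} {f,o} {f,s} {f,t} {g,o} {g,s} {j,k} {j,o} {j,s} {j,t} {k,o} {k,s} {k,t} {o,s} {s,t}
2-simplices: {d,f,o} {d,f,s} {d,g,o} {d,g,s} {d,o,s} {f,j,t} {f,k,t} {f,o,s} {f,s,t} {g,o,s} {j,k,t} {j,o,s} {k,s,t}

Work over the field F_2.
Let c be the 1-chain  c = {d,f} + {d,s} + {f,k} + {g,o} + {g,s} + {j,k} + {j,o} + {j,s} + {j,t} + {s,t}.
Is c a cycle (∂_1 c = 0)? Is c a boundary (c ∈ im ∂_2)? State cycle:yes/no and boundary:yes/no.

n_0=8 n_1=21 n_2=13  [Z2]
∂1: piv[df,dg,dj,do,ds,fk,ft] rk=7  ker:fj,fo,fs,go,gs,jk,jo,js,jt,ko,ks,kt,os,st
∂2: piv[dfo,dfs,dgo,dgs,dos,fjt,fkt,fst,jkt,jos,kst] rk=11  ker:fos,gos
∂1c = 0
c vs im∂2: reduces to 0 ⇒ boundary

cycle:yes boundary:yes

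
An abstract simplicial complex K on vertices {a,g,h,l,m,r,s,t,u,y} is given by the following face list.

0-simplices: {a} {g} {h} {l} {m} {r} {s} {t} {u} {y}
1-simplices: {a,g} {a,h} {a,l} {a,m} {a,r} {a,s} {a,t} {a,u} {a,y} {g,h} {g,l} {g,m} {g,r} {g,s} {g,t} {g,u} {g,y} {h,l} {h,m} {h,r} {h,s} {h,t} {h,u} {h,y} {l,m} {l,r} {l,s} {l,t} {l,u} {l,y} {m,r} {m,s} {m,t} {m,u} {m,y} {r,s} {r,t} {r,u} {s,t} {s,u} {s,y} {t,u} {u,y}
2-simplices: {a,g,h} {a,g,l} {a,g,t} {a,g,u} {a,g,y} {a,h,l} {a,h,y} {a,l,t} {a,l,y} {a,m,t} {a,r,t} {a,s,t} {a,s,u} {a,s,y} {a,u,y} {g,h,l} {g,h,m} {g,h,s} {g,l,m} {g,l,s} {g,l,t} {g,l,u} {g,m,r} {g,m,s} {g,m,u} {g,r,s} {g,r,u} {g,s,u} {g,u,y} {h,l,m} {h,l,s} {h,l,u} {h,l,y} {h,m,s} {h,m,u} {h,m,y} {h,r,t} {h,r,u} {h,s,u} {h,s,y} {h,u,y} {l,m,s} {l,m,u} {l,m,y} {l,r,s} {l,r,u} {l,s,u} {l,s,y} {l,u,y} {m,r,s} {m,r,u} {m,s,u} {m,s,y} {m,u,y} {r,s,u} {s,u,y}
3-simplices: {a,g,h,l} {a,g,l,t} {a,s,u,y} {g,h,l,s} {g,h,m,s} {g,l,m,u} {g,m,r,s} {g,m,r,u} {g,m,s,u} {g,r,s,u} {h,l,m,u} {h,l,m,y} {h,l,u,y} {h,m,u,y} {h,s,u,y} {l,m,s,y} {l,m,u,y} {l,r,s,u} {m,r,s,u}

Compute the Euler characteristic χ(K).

χ(K)=4

n_0=10 n_1=43 n_2=56 n_3=19
χ=+10−43+56−19=4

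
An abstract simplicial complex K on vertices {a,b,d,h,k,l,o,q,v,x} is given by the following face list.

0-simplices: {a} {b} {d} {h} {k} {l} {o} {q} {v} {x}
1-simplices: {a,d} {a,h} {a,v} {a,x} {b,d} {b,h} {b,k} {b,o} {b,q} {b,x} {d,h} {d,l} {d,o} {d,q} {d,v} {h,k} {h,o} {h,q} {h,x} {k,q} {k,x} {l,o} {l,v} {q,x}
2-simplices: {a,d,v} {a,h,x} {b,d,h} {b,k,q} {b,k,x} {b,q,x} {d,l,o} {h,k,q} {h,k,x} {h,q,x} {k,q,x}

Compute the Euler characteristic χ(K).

n_0=10 n_1=24 n_2=11
χ=+10−24+11=-3

χ(K)=-3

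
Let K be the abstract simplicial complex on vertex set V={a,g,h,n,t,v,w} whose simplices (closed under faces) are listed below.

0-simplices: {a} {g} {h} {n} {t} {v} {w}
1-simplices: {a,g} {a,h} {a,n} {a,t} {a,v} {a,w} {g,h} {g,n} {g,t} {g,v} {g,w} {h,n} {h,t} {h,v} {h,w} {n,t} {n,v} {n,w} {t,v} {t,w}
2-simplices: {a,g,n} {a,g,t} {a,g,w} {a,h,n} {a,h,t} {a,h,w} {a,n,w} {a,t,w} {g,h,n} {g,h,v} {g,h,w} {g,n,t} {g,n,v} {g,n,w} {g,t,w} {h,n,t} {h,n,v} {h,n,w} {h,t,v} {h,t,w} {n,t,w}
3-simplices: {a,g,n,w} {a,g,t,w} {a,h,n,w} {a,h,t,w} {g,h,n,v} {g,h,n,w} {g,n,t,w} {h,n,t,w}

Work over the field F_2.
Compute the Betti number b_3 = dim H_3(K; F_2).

n_0=7 n_1=20 n_2=21 n_3=8  [Z2]
∂1: piv[ag,ah,an,at,av,aw] rk=6  ker:gh,gn,gt,gv,gw,hn,ht,hv,hw,nt,nv,nw,tv,tw
∂2: piv[agn,agt,agw,ahn,aht,ahw,anw,atw,ghn,ghv,gnt,gnv,htv] rk=13  ker:ghw,gnw,gtw,hnt,hnv,hnw,htw,ntw
∂3: piv[agnw,agtw,ahnw,ahtw,ghnv,ghnw,gntw,hntw] rk=8
b_3=(8−8)−0=0

b_3=0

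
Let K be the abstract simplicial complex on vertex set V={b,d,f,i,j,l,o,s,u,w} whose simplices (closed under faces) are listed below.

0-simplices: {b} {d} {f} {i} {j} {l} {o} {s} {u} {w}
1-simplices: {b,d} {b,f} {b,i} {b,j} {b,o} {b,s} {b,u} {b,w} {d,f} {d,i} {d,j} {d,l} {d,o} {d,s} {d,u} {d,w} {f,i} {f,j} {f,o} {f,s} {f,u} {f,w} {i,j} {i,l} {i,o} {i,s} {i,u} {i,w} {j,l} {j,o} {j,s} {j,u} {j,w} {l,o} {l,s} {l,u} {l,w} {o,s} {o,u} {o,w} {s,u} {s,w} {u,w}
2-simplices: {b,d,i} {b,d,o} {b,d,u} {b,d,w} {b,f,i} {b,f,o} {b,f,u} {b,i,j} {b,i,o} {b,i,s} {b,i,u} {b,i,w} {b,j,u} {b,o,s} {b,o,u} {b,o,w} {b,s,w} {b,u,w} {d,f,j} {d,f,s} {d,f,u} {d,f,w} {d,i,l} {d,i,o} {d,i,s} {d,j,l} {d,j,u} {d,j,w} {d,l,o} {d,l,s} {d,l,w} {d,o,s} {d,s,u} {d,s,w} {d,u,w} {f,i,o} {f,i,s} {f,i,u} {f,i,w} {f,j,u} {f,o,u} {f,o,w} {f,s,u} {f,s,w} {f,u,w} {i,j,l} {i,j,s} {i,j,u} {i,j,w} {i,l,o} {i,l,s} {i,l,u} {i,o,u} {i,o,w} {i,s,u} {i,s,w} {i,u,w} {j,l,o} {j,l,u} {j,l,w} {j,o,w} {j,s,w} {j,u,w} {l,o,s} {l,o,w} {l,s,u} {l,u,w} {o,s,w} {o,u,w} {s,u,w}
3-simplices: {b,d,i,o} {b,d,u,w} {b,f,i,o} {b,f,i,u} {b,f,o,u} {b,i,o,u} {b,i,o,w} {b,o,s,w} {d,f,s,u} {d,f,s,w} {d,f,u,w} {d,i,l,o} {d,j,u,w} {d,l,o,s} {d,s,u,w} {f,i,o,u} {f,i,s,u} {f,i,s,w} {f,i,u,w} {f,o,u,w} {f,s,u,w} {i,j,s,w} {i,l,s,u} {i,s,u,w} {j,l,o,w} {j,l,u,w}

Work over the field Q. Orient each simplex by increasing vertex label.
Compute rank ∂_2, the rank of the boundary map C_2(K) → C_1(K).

rank∂_2=34

n_0=10 n_1=43 n_2=70 n_3=26  [Q]
∂1: piv[bd,bf,bi,bj,bo,bs,bu,bw,dl] rk=9  ker:df,di,dj,do,ds,du,dw,fi,fj,fo,fs,fu,fw,ij,il,io,is,iu,iw,jl,jo,js,ju,jw,lo,ls,lu,lw,os,ou,ow,su,sw,uw
∂2: piv[bdi,bdo,bdu,bdw,bfi,bfo,bfu,bij,bio,bis,biu,biw,bju,bos,bou,bow,bsw,buw,dfj,dfs,dfu,dfw,dil,dis,djl,dju,djw,dlo,dls,dlw,dsu,ijs,ilu,jlo] rk=34  ker:dio,dos,dsw,duw,fio,fis,fiu,fiw,fju,fou,fow,fsu,fsw,fuw,ijl,iju,ijw,ilo,ils,iou,iow,isu,isw,iuw,jlu,jlw,jow,jsw,juw,los,low,lsu,luw,osw,ouw,suw
∂3: piv[bdio,bduw,bfio,bfiu,bfou,biou,biow,bosw,dfsu,dfsw,dfuw,dilo,djuw,dlos,dsuw,fisu,fisw,fiuw,fouw,ijsw,ilsu,jlow,jluw] rk=23  ker:fiou,fsuw,isuw
rk∂_2=34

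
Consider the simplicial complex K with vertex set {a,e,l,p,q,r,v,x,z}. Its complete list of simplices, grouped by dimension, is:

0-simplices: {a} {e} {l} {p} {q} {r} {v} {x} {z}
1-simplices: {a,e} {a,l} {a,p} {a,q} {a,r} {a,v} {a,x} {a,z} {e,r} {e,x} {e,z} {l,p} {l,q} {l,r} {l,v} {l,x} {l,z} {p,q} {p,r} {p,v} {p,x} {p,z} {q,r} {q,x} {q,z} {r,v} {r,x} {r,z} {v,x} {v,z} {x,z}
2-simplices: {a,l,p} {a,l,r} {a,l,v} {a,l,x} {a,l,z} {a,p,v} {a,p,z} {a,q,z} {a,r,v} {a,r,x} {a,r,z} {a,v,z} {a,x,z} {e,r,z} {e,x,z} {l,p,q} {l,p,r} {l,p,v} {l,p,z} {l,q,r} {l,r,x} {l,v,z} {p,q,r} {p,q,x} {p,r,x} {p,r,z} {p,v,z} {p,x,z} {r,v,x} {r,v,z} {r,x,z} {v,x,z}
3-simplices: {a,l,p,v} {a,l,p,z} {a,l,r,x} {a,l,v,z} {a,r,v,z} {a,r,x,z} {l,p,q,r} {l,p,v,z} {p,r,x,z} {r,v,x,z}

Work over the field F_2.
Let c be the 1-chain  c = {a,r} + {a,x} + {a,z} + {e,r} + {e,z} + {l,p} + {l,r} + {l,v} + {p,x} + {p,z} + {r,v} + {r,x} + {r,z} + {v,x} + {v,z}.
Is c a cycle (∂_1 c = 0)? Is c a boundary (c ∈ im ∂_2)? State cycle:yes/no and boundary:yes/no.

cycle:no boundary:no

n_0=9 n_1=31 n_2=32 n_3=10  [Z2]
∂1: piv[ae,al,ap,aq,ar,av,ax,az] rk=8  ker:er,ex,ez,lp,lq,lr,lv,lx,lz,pq,pr,pv,px,pz,qr,qx,qz,rv,rx,rz,vx,vz,xz
∂2: piv[alp,alr,alv,alx,alz,apv,apz,aqz,arv,arx,arz,avz,axz,erz,exz,lpq,lpr,lqr,pqx,prx,rvx] rk=21  ker:lpv,lpz,lrx,lvz,pqr,prz,pvz,pxz,rvz,rxz,vxz
∂3: piv[alpv,alpz,alrx,alvz,arvz,arxz,lpqr,lpvz,prxz,rvxz] rk=10
∂1c = {a} + {l} + {p} + {z}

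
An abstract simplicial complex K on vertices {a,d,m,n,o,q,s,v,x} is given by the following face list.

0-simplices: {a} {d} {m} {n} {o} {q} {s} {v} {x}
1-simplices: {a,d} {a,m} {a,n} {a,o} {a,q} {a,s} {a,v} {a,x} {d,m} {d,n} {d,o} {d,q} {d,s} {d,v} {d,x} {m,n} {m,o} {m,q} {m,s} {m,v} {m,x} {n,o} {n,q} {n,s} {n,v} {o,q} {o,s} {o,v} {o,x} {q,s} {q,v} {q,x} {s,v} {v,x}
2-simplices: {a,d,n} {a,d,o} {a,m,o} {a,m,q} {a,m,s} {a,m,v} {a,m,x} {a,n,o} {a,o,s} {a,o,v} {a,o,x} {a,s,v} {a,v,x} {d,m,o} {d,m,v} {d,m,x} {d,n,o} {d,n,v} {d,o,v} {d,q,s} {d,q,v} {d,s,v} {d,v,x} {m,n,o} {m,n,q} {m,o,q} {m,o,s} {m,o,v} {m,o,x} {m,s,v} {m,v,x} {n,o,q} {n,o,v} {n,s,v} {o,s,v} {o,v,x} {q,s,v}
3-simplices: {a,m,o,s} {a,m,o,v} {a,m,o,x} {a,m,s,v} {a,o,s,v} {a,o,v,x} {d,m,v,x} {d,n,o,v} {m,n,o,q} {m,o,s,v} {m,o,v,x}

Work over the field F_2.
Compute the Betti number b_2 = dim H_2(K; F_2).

n_0=9 n_1=34 n_2=37 n_3=11  [Z2]
∂1: piv[ad,am,an,ao,aq,as,av,ax] rk=8  ker:dm,dn,do,dq,ds,dv,dx,mn,mo,mq,ms,mv,mx,no,nq,ns,nv,oq,os,ov,ox,qs,qv,qx,sv,vx
∂2: piv[adn,ado,amo,amq,ams,amv,amx,ano,aos,aov,aox,asv,avx,dmo,dmv,dmx,dnv,dqs,dqv,dsv,mno,mnq,moq,nsv] rk=24  ker:dno,dov,dvx,mos,mov,mox,msv,mvx,noq,nov,osv,ovx,qsv
∂3: piv[amos,amov,amox,amsv,aosv,aovx,dmvx,dnov,mnoq,movx] rk=10  ker:mosv
b_2=(37−24)−10=3

b_2=3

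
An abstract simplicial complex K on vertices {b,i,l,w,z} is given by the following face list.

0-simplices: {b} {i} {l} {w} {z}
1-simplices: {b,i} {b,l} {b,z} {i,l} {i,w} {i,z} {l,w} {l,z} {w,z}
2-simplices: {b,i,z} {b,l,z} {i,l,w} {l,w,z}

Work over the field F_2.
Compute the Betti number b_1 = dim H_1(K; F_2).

b_1=1

n_0=5 n_1=9 n_2=4  [Z2]
∂1: piv[bi,bl,bz,iw] rk=4  ker:il,iz,lw,lz,wz
∂2: piv[biz,blz,ilw,lwz] rk=4
b_1=(9−4)−4=1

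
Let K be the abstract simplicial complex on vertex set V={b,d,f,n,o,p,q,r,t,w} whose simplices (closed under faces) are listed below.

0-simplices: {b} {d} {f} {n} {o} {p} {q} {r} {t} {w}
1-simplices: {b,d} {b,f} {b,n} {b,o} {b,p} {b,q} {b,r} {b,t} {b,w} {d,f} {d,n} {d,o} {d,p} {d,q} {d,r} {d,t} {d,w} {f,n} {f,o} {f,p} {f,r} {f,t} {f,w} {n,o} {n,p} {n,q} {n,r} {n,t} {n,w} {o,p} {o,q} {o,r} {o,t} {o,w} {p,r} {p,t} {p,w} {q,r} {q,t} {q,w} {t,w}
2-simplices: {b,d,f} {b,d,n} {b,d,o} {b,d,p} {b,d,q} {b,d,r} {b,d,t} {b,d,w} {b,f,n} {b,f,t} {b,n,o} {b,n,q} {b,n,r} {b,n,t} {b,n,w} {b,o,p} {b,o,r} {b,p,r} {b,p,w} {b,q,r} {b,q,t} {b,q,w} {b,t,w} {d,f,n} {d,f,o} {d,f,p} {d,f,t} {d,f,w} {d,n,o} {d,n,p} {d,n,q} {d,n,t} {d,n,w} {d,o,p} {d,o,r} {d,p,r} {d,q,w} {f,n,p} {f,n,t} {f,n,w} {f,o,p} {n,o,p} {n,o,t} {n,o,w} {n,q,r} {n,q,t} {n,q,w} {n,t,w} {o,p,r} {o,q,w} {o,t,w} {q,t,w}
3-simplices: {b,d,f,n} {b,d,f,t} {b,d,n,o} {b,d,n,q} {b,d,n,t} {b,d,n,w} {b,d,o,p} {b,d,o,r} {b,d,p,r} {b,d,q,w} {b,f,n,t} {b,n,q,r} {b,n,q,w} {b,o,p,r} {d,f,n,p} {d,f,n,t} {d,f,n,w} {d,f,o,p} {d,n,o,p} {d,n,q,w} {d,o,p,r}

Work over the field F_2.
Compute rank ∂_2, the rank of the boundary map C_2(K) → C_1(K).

n_0=10 n_1=41 n_2=52 n_3=21  [Z2]
∂1: piv[bd,bf,bn,bo,bp,bq,br,bt,bw] rk=9  ker:df,dn,do,dp,dq,dr,dt,dw,fn,fo,fp,fr,ft,fw,no,np,nq,nr,nt,nw,op,oq,or,ot,ow,pr,pt,pw,qr,qt,qw,tw
∂2: piv[bdf,bdn,bdo,bdp,bdq,bdr,bdt,bdw,bfn,bft,bno,bnq,bnr,bnt,bnw,bop,bor,bpr,bpw,bqr,bqt,bqw,btw,dfo,dfp,dfw,dnp,not,now,oqw] rk=30  ker:dfn,dft,dno,dnq,dnt,dnw,dop,dor,dpr,dqw,fnp,fnt,fnw,fop,nop,nqr,nqt,nqw,ntw,opr,otw,qtw
∂3: piv[bdfn,bdft,bdno,bdnq,bdnt,bdnw,bdop,bdor,bdpr,bdqw,bfnt,bnqr,bnqw,bopr,dfnp,dfnw,dfop,dnop] rk=18  ker:dfnt,dnqw,dopr
rk∂_2=30

rank∂_2=30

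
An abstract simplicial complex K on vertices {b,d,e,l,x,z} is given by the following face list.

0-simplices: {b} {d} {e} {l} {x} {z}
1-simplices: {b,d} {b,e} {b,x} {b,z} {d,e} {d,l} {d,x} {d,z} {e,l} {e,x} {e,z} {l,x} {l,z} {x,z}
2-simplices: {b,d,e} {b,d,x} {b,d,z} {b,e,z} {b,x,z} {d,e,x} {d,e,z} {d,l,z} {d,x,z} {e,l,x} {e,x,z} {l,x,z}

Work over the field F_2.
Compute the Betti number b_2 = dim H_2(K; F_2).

b_2=3

n_0=6 n_1=14 n_2=12  [Z2]
∂1: piv[bd,be,bx,bz,dl] rk=5  ker:de,dx,dz,el,ex,ez,lx,lz,xz
∂2: piv[bde,bdx,bdz,bez,bxz,dex,dlz,elx,lxz] rk=9  ker:dez,dxz,exz
b_2=(12−9)−0=3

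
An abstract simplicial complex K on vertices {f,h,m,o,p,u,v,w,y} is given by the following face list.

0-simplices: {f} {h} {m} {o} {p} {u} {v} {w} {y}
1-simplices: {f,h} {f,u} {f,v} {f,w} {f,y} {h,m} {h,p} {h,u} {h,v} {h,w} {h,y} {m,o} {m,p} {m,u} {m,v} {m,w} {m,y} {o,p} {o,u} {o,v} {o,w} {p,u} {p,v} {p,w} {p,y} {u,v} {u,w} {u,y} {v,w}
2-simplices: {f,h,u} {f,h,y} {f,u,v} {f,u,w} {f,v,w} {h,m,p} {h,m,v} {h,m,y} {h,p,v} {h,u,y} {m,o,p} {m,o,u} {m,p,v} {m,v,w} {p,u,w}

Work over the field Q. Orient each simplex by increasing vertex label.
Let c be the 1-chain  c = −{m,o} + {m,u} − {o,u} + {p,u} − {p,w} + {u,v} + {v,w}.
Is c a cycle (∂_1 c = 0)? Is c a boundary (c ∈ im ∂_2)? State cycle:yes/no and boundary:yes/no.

cycle:yes boundary:yes

n_0=9 n_1=29 n_2=15  [Q]
∂1: piv[fh,fu,fv,fw,fy,hm,hp,mo] rk=8  ker:hu,hv,hw,hy,mp,mu,mv,mw,my,op,ou,ov,ow,pu,pv,pw,py,uv,uw,uy,vw
∂2: piv[fhu,fhy,fuv,fuw,fvw,hmp,hmv,hmy,hpv,huy,mop,mou,mvw,puw] rk=14  ker:mpv
∂1c = 0
c vs im∂2: reduces to 0 ⇒ boundary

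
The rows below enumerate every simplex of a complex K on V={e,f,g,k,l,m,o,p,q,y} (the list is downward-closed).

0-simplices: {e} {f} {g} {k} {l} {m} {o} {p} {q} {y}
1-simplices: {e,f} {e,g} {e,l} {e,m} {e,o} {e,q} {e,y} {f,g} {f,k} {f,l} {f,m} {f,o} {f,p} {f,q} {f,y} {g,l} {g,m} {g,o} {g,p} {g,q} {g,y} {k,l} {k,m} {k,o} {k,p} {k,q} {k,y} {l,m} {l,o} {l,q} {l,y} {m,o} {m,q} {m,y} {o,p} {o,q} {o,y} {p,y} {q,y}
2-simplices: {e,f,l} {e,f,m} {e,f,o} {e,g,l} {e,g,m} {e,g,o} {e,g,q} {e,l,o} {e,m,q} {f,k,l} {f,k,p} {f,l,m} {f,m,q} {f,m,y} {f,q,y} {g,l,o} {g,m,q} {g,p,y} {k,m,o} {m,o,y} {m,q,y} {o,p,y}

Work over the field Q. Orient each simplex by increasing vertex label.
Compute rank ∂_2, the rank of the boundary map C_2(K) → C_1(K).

n_0=10 n_1=39 n_2=22  [Q]
∂1: piv[ef,eg,el,em,eo,eq,ey,fk,fp] rk=9  ker:fg,fl,fm,fo,fq,fy,gl,gm,go,gp,gq,gy,kl,km,ko,kp,kq,ky,lm,lo,lq,ly,mo,mq,my,op,oq,oy,py,qy
∂2: piv[efl,efm,efo,egl,egm,ego,egq,elo,emq,fkl,fkp,flm,fmq,fmy,fqy,gpy,kmo,moy,opy] rk=19  ker:glo,gmq,mqy
rk∂_2=19

rank∂_2=19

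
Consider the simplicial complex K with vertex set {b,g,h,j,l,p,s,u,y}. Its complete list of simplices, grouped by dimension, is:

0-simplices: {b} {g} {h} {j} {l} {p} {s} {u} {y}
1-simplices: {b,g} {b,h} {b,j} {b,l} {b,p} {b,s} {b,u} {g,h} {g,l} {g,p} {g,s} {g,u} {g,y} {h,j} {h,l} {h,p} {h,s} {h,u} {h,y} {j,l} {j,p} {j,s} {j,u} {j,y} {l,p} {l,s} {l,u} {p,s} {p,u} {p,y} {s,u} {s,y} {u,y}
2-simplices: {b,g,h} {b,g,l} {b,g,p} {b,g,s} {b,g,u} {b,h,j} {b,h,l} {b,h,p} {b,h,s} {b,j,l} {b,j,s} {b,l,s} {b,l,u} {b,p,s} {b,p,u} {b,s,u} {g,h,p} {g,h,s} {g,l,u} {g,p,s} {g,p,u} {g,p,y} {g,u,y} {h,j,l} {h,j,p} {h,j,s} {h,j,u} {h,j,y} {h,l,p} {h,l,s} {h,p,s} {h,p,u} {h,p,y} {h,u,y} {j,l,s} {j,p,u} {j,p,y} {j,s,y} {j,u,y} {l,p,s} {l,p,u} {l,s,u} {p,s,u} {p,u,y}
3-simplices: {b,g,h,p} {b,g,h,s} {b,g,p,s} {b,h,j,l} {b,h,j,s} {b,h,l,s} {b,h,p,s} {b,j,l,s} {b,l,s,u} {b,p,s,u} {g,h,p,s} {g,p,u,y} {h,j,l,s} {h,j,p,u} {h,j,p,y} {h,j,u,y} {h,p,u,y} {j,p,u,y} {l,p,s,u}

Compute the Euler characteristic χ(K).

n_0=9 n_1=33 n_2=44 n_3=19
χ=+9−33+44−19=1

χ(K)=1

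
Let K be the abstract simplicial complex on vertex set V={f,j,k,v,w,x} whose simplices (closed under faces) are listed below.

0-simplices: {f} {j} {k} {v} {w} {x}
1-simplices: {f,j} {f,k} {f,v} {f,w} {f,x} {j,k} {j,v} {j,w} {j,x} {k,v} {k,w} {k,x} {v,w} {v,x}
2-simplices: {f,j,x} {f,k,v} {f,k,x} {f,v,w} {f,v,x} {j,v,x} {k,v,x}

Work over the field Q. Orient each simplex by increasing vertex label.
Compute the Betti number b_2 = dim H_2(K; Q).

b_2=1

n_0=6 n_1=14 n_2=7  [Q]
∂1: piv[fj,fk,fv,fw,fx] rk=5  ker:jk,jv,jw,jx,kv,kw,kx,vw,vx
∂2: piv[fjx,fkv,fkx,fvw,fvx,jvx] rk=6  ker:kvx
b_2=(7−6)−0=1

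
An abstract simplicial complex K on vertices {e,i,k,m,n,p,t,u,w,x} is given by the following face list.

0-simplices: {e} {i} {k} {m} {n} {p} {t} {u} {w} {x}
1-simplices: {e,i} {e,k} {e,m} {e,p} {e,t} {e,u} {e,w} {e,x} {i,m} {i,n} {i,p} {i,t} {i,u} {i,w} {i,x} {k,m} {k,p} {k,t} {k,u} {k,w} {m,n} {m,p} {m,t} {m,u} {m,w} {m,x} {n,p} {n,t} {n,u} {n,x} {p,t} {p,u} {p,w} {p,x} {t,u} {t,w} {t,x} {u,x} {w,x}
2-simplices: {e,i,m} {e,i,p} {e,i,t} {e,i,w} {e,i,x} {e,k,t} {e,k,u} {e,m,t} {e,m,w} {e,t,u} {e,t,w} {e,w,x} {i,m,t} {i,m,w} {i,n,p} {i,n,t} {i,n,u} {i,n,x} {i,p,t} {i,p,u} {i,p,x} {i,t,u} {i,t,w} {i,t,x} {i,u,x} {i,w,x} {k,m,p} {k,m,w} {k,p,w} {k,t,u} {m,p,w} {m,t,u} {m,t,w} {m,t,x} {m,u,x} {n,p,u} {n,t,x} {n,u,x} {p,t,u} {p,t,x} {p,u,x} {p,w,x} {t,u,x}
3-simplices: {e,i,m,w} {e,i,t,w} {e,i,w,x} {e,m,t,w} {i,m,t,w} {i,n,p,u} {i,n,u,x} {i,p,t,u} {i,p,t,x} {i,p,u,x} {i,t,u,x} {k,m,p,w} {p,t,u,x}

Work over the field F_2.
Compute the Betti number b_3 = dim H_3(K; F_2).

n_0=10 n_1=39 n_2=43 n_3=13  [Z2]
∂1: piv[ei,ek,em,ep,et,eu,ew,ex,in] rk=9  ker:im,ip,it,iu,iw,ix,km,kp,kt,ku,kw,mn,mp,mt,mu,mw,mx,np,nt,nu,nx,pt,pu,pw,px,tu,tw,tx,ux,wx
∂2: piv[eim,eip,eit,eiw,eix,ekt,eku,emt,emw,etu,etw,ewx,inp,int,inu,inx,ipt,ipu,ipx,itu,itx,iux,kmp,kmw,kpw,mtu,mtx,pwx] rk=28  ker:imt,imw,itw,iwx,ktu,mpw,mtw,mux,npu,ntx,nux,ptu,ptx,pux,tux
∂3: piv[eimw,eitw,eiwx,emtw,imtw,inpu,inux,iptu,iptx,ipux,itux,kmpw] rk=12  ker:ptux
b_3=(13−12)−0=1

b_3=1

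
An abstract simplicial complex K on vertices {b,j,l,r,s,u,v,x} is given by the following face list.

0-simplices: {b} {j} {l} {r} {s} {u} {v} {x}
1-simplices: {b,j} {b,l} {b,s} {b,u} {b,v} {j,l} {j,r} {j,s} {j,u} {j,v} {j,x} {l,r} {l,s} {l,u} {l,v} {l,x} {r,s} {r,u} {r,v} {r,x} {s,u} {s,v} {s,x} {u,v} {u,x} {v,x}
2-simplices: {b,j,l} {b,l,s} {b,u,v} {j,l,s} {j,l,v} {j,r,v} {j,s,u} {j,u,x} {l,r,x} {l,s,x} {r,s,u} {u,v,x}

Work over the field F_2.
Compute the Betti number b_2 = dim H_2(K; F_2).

b_2=0

n_0=8 n_1=26 n_2=12  [Z2]
∂1: piv[bj,bl,bs,bu,bv,jr,jx] rk=7  ker:jl,js,ju,jv,lr,ls,lu,lv,lx,rs,ru,rv,rx,su,sv,sx,uv,ux,vx
∂2: piv[bjl,bls,buv,jls,jlv,jrv,jsu,jux,lrx,lsx,rsu,uvx] rk=12
b_2=(12−12)−0=0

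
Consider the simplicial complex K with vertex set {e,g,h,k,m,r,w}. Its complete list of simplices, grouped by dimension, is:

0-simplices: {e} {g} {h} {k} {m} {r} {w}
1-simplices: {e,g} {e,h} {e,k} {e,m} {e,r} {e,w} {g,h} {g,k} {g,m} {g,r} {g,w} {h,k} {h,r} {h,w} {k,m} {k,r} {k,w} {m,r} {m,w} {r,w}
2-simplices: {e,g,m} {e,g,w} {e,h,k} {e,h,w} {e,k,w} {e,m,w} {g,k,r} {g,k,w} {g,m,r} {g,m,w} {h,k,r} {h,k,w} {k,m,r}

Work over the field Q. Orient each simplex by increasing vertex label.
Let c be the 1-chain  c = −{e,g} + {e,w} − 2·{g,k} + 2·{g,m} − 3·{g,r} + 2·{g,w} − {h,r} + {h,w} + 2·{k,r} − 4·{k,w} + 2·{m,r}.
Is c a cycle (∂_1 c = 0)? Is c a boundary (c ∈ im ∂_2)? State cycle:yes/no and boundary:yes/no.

cycle:yes boundary:yes

n_0=7 n_1=20 n_2=13  [Q]
∂1: piv[eg,eh,ek,em,er,ew] rk=6  ker:gh,gk,gm,gr,gw,hk,hr,hw,km,kr,kw,mr,mw,rw
∂2: piv[egm,egw,ehk,ehw,ekw,emw,gkr,gkw,gmr,hkr,kmr] rk=11  ker:gmw,hkw
∂1c = 0
c vs im∂2: reduces to 0 ⇒ boundary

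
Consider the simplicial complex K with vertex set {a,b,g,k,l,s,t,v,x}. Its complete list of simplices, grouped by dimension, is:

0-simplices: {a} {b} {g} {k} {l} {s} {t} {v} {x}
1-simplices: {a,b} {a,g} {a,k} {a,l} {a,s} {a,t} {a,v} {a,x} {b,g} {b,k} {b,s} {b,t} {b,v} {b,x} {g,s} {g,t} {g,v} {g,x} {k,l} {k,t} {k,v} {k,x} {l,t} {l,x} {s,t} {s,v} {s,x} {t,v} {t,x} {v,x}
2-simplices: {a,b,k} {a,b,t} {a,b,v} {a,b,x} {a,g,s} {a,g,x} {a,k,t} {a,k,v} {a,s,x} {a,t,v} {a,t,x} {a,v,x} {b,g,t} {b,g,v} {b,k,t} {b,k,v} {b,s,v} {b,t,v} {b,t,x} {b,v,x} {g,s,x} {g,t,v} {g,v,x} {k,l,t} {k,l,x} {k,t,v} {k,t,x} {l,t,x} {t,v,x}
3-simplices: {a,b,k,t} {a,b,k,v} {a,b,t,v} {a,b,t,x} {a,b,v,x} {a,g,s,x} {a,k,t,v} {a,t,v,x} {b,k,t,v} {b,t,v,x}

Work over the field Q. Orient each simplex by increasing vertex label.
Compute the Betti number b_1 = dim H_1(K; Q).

n_0=9 n_1=30 n_2=29 n_3=10  [Q]
∂1: piv[ab,ag,ak,al,as,at,av,ax] rk=8  ker:bg,bk,bs,bt,bv,bx,gs,gt,gv,gx,kl,kt,kv,kx,lt,lx,st,sv,sx,tv,tx,vx
∂2: piv[abk,abt,abv,abx,ags,agx,akt,akv,asx,atv,atx,avx,bgt,bgv,bsv,gvx,klt,klx,ktx] rk=19  ker:bkt,bkv,btv,btx,bvx,gsx,gtv,ktv,ltx,tvx
∂3: piv[abkt,abkv,abtv,abtx,abvx,agsx,aktv,atvx] rk=8  ker:bktv,btvx
b_1=(30−8)−19=3

b_1=3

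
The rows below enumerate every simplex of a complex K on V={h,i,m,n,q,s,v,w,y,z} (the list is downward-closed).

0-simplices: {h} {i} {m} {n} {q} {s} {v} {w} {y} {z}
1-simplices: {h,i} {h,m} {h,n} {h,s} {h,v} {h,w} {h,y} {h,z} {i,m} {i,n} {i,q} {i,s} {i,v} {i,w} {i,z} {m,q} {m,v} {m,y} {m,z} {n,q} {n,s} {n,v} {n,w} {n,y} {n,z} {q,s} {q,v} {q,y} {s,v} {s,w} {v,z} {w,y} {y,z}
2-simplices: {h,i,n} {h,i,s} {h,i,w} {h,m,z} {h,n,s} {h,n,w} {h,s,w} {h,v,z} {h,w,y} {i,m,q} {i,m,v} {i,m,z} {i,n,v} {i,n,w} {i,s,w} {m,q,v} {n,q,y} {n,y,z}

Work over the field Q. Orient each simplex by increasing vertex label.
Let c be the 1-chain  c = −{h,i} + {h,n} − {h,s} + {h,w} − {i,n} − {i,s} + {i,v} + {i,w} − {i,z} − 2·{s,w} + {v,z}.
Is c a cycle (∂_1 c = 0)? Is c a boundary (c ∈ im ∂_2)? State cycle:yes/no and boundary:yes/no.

cycle:yes boundary:no

n_0=10 n_1=33 n_2=18  [Q]
∂1: piv[hi,hm,hn,hs,hv,hw,hy,hz,iq] rk=9  ker:im,in,is,iv,iw,iz,mq,mv,my,mz,nq,ns,nv,nw,ny,nz,qs,qv,qy,sv,sw,vz,wy,yz
∂2: piv[hin,his,hiw,hmz,hns,hnw,hsw,hvz,hwy,imq,imv,imz,inv,mqv,nqy,nyz] rk=16  ker:inw,isw
∂1c = 0
c vs im∂2: residual ≠ 0 ⇒ not boundary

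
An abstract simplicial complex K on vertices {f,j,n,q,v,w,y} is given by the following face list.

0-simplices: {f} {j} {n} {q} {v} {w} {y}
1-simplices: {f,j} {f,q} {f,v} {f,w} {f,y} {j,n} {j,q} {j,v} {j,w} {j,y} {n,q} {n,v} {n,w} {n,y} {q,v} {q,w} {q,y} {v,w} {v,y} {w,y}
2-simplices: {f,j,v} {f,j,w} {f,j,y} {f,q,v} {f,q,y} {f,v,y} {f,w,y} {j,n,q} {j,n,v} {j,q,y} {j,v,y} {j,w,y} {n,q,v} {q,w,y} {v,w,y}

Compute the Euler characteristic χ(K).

χ(K)=2

n_0=7 n_1=20 n_2=15
χ=+7−20+15=2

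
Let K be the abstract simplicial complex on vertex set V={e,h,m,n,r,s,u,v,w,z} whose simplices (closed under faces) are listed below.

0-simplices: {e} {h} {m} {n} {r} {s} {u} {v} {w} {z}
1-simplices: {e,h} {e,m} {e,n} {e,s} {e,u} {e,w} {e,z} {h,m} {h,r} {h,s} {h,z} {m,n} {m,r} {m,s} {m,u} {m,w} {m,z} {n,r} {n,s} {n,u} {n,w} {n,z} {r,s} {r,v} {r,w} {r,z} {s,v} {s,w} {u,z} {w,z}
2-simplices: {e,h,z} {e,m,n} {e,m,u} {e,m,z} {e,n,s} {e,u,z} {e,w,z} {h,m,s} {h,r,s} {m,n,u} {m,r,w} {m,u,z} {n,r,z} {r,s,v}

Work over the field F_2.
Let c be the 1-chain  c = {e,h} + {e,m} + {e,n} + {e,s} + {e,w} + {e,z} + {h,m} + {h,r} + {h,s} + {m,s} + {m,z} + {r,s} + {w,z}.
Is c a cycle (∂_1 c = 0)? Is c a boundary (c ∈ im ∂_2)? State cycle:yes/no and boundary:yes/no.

cycle:no boundary:no

n_0=10 n_1=30 n_2=14  [Z2]
∂1: piv[eh,em,en,es,eu,ew,ez,hr,rv] rk=9  ker:hm,hs,hz,mn,mr,ms,mu,mw,mz,nr,ns,nu,nw,nz,rs,rw,rz,sv,sw,uz,wz
∂2: piv[ehz,emn,emu,emz,ens,euz,ewz,hms,hrs,mnu,mrw,nrz,rsv] rk=13  ker:muz
∂1c = {n} + {z}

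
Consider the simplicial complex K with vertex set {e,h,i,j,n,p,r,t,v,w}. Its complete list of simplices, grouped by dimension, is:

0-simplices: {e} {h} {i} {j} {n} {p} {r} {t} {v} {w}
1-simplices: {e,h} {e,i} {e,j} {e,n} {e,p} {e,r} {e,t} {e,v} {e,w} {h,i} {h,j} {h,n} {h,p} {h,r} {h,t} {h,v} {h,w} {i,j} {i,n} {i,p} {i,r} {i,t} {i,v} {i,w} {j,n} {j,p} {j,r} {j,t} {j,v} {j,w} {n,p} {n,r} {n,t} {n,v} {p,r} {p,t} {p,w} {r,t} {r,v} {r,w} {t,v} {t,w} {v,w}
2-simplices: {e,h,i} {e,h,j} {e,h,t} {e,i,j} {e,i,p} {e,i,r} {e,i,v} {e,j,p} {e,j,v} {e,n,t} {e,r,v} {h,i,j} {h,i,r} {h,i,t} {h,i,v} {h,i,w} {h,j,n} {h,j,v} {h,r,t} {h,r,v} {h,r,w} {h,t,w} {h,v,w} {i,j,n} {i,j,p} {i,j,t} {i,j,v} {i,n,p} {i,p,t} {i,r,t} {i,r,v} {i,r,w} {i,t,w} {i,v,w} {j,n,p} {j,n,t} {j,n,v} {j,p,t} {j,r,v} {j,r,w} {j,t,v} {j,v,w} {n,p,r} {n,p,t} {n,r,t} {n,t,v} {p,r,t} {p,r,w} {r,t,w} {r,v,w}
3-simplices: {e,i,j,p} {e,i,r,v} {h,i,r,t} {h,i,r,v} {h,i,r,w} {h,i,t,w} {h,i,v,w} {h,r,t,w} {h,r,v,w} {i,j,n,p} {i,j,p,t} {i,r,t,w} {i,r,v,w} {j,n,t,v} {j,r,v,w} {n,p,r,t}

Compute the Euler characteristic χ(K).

n_0=10 n_1=43 n_2=50 n_3=16
χ=+10−43+50−16=1

χ(K)=1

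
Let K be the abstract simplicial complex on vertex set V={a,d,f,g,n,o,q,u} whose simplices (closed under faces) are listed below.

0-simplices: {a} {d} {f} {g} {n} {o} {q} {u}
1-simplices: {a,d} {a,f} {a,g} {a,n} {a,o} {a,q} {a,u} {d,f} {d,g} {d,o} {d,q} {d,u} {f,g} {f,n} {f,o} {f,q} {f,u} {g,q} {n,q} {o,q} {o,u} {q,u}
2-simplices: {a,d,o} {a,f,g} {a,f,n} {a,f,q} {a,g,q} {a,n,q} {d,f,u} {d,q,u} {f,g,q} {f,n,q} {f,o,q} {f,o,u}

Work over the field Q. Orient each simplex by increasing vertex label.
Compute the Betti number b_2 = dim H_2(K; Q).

b_2=2

n_0=8 n_1=22 n_2=12  [Q]
∂1: piv[ad,af,ag,an,ao,aq,au] rk=7  ker:df,dg,do,dq,du,fg,fn,fo,fq,fu,gq,nq,oq,ou,qu
∂2: piv[ado,afg,afn,afq,agq,anq,dfu,dqu,foq,fou] rk=10  ker:fgq,fnq
b_2=(12−10)−0=2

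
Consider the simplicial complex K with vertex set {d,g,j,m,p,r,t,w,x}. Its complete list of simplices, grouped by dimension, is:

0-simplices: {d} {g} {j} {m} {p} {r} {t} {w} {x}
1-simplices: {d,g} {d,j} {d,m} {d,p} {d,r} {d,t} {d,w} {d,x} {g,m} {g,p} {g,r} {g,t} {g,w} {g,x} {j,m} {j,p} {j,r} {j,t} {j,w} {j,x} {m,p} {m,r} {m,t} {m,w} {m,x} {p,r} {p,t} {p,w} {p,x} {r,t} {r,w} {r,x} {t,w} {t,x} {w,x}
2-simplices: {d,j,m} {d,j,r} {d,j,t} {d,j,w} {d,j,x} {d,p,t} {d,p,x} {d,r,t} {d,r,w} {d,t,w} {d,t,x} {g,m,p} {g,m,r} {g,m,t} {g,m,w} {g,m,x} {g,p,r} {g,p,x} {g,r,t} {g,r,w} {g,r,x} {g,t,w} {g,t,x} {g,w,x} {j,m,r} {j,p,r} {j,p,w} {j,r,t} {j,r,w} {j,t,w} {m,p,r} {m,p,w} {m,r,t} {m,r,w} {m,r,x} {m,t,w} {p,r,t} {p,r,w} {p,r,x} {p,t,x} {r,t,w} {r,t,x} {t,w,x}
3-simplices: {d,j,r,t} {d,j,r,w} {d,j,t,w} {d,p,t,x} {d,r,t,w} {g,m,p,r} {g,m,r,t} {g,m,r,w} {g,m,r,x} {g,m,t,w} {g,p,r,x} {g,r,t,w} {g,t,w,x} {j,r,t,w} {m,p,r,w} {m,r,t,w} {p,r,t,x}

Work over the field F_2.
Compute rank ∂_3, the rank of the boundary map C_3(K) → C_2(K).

n_0=9 n_1=35 n_2=43 n_3=17  [Z2]
∂1: piv[dg,dj,dm,dp,dr,dt,dw,dx] rk=8  ker:gm,gp,gr,gt,gw,gx,jm,jp,jr,jt,jw,jx,mp,mr,mt,mw,mx,pr,pt,pw,px,rt,rw,rx,tw,tx,wx
∂2: piv[djm,djr,djt,djw,djx,dpt,dpx,drt,drw,dtw,dtx,gmp,gmr,gmt,gmw,gmx,gpr,gpx,grt,grw,grx,gtx,gwx,jmr,jpr,jpw] rk=26  ker:gtw,jrt,jrw,jtw,mpr,mpw,mrt,mrw,mrx,mtw,prt,prw,prx,ptx,rtw,rtx,twx
∂3: piv[djrt,djrw,djtw,dptx,drtw,gmpr,gmrt,gmrw,gmrx,gmtw,gprx,grtw,gtwx,mprw,prtx] rk=15  ker:jrtw,mrtw
rk∂_3=15

rank∂_3=15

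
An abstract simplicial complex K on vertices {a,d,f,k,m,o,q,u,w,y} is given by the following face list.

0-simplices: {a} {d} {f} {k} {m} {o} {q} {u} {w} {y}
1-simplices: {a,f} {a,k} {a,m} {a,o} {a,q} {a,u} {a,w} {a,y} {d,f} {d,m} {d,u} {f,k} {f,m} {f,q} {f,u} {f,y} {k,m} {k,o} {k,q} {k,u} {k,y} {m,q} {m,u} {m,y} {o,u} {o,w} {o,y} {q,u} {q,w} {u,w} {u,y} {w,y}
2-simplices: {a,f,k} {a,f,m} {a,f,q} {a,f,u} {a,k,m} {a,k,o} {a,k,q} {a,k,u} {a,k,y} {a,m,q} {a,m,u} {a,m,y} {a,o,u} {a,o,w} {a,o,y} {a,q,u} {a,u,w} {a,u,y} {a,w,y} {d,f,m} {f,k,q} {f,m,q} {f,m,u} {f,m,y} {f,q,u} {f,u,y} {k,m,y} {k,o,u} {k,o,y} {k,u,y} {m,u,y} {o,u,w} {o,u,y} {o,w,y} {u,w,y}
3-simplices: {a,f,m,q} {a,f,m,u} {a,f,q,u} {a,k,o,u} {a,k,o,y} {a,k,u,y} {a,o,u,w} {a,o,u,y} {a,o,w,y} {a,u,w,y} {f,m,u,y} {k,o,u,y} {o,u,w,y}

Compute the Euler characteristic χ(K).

n_0=10 n_1=32 n_2=35 n_3=13
χ=+10−32+35−13=0

χ(K)=0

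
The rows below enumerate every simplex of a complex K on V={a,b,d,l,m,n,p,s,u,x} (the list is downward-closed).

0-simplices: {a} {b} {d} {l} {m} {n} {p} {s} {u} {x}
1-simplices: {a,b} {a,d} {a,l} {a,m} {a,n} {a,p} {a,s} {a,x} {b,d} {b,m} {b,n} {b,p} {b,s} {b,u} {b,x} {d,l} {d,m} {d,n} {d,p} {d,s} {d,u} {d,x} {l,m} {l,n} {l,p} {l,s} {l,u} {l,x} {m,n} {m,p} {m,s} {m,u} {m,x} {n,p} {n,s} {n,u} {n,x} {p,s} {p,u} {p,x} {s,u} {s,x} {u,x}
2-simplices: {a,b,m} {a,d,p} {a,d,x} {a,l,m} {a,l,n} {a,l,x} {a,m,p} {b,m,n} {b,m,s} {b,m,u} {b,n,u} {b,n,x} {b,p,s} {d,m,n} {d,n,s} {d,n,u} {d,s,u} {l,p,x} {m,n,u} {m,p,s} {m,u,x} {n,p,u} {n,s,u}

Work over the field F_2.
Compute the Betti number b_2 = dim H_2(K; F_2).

b_2=2

n_0=10 n_1=43 n_2=23  [Z2]
∂1: piv[ab,ad,al,am,an,ap,as,ax,bu] rk=9  ker:bd,bm,bn,bp,bs,bx,dl,dm,dn,dp,ds,du,dx,lm,ln,lp,ls,lu,lx,mn,mp,ms,mu,mx,np,ns,nu,nx,ps,pu,px,su,sx,ux
∂2: piv[abm,adp,adx,alm,aln,alx,amp,bmn,bms,bmu,bnu,bnx,bps,dmn,dns,dnu,dsu,lpx,mps,mux,npu] rk=21  ker:mnu,nsu
b_2=(23−21)−0=2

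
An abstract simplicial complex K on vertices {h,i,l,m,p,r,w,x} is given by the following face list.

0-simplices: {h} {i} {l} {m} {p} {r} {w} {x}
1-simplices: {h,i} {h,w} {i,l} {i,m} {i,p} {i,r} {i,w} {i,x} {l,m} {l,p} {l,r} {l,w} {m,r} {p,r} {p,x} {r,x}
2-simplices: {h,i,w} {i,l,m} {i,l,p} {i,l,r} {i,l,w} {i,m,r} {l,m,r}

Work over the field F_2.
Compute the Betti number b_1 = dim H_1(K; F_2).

n_0=8 n_1=16 n_2=7  [Z2]
∂1: piv[hi,hw,il,im,ip,ir,ix] rk=7  ker:iw,lm,lp,lr,lw,mr,pr,px,rx
∂2: piv[hiw,ilm,ilp,ilr,ilw,imr] rk=6  ker:lmr
b_1=(16−7)−6=3

b_1=3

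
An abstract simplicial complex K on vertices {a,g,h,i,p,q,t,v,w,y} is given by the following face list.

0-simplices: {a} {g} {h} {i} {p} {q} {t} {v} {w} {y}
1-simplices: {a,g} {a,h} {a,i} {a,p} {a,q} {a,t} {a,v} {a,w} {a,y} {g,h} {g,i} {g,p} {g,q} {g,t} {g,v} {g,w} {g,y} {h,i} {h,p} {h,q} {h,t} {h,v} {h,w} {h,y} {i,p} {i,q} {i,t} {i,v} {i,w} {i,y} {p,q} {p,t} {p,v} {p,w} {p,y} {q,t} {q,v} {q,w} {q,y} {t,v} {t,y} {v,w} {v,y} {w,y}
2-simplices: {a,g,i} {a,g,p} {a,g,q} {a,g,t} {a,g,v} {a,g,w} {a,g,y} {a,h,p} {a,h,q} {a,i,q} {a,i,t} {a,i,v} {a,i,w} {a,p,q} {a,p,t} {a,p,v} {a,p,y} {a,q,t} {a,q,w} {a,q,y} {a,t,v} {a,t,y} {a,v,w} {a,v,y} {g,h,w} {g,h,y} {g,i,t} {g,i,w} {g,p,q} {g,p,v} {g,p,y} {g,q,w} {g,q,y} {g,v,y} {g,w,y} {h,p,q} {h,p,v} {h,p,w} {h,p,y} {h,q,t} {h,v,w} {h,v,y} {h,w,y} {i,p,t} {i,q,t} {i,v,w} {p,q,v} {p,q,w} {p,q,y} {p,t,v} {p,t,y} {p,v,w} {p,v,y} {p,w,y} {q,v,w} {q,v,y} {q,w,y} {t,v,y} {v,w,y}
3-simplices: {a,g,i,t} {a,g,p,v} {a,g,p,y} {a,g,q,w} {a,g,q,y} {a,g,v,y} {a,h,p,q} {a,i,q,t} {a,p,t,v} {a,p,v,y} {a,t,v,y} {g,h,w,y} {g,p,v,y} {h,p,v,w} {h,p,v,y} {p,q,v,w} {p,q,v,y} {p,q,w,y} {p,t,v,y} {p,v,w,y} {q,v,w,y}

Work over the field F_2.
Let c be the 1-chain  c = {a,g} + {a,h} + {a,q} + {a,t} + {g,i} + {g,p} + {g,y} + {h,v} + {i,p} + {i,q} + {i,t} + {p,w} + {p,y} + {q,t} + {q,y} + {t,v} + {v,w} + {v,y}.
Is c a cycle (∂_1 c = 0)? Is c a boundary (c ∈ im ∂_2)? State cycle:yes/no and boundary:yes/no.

n_0=10 n_1=44 n_2=59 n_3=21  [Z2]
∂1: piv[ag,ah,ai,ap,aq,at,av,aw,ay] rk=9  ker:gh,gi,gp,gq,gt,gv,gw,gy,hi,hp,hq,ht,hv,hw,hy,ip,iq,it,iv,iw,iy,pq,pt,pv,pw,py,qt,qv,qw,qy,tv,ty,vw,vy,wy
∂2: piv[agi,agp,agq,agt,agv,agw,agy,ahp,ahq,aiq,ait,aiv,aiw,apq,apt,apv,apy,aqt,aqw,aqy,atv,aty,avw,avy,ghw,ghy,gwy,hpv,hpw,hpy,hqt,ipt,pqv] rk=33  ker:git,giw,gpq,gpv,gpy,gqw,gqy,gvy,hpq,hvw,hvy,hwy,iqt,ivw,pqw,pqy,ptv,pty,pvw,pvy,pwy,qvw,qvy,qwy,tvy,vwy
∂3: piv[agit,agpv,agpy,agqw,agqy,agvy,ahpq,aiqt,aptv,apvy,atvy,ghwy,hpvw,hpvy,pqvw,pqvy,pqwy,ptvy,pvwy] rk=19  ker:gpvy,qvwy
∂1c = 0
c vs im∂2: reduces to 0 ⇒ boundary

cycle:yes boundary:yes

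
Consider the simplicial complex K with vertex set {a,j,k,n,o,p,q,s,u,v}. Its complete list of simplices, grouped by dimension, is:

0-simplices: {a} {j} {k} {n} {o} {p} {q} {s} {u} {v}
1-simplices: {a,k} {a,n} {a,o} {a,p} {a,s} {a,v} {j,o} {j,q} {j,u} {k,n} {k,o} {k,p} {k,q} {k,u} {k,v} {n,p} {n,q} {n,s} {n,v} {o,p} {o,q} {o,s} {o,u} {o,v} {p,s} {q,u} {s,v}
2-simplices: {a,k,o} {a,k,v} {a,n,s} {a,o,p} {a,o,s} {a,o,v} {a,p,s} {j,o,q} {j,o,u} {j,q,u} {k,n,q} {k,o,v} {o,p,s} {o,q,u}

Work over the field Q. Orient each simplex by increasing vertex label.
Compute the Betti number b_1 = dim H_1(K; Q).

b_1=7

n_0=10 n_1=27 n_2=14  [Q]
∂1: piv[ak,an,ao,ap,as,av,jo,jq,ju] rk=9  ker:kn,ko,kp,kq,ku,kv,np,nq,ns,nv,op,oq,os,ou,ov,ps,qu,sv
∂2: piv[ako,akv,ans,aop,aos,aov,aps,joq,jou,jqu,knq] rk=11  ker:kov,ops,oqu
b_1=(27−9)−11=7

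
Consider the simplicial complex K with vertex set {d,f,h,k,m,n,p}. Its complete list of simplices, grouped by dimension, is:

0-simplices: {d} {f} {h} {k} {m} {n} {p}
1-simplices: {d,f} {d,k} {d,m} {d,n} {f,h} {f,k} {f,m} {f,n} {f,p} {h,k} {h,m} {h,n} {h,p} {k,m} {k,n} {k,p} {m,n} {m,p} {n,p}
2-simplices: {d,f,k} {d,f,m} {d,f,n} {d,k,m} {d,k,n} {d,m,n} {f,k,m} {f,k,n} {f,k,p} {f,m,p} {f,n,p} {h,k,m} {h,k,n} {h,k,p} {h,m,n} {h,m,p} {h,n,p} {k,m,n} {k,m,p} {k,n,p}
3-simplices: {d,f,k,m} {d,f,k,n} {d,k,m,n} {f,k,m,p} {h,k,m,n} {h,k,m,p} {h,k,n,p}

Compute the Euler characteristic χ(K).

n_0=7 n_1=19 n_2=20 n_3=7
χ=+7−19+20−7=1

χ(K)=1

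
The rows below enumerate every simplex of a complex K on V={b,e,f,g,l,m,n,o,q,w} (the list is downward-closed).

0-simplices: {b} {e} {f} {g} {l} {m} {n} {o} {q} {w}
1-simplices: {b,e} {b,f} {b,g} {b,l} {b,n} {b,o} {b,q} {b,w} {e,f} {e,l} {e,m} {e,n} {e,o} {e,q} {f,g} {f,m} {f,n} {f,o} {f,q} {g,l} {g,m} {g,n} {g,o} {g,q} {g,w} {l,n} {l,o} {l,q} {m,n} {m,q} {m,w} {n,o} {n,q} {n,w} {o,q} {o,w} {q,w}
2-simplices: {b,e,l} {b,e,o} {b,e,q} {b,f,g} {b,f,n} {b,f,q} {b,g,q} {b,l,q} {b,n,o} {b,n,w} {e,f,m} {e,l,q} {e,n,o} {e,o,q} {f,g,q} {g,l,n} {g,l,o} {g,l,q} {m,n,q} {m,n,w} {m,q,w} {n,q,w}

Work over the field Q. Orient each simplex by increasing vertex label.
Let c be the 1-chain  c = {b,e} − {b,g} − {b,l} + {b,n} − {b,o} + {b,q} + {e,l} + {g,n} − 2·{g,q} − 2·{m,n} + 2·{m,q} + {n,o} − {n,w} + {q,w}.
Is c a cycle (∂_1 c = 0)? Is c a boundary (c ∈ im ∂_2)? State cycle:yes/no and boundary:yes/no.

n_0=10 n_1=37 n_2=22  [Q]
∂1: piv[be,bf,bg,bl,bn,bo,bq,bw,em] rk=9  ker:ef,el,en,eo,eq,fg,fm,fn,fo,fq,gl,gm,gn,go,gq,gw,ln,lo,lq,mn,mq,mw,no,nq,nw,oq,ow,qw
∂2: piv[bel,beo,beq,bfg,bfn,bfq,bgq,blq,bno,bnw,efm,eno,eoq,gln,glo,glq,mnq,mnw,mqw] rk=19  ker:elq,fgq,nqw
∂1c = 0
c vs im∂2: residual ≠ 0 ⇒ not boundary

cycle:yes boundary:no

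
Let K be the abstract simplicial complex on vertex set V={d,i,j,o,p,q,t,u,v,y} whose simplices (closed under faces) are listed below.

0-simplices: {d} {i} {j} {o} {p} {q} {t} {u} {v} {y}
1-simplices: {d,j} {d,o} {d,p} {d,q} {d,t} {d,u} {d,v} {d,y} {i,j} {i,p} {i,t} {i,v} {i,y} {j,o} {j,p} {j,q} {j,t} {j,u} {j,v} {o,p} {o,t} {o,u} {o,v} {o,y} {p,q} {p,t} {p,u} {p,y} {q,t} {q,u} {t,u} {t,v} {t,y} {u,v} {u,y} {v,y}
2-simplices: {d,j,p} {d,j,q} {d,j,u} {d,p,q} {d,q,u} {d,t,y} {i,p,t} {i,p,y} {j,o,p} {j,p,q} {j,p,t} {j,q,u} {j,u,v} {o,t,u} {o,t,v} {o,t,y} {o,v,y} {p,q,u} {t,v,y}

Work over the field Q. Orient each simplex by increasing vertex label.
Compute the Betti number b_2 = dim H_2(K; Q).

b_2=3

n_0=10 n_1=36 n_2=19  [Q]
∂1: piv[dj,do,dp,dq,dt,du,dv,dy,ij] rk=9  ker:ip,it,iv,iy,jo,jp,jq,jt,ju,jv,op,ot,ou,ov,oy,pq,pt,pu,py,qt,qu,tu,tv,ty,uv,uy,vy
∂2: piv[djp,djq,dju,dpq,dqu,dty,ipt,ipy,jop,jpt,juv,otu,otv,oty,ovy,pqu] rk=16  ker:jpq,jqu,tvy
b_2=(19−16)−0=3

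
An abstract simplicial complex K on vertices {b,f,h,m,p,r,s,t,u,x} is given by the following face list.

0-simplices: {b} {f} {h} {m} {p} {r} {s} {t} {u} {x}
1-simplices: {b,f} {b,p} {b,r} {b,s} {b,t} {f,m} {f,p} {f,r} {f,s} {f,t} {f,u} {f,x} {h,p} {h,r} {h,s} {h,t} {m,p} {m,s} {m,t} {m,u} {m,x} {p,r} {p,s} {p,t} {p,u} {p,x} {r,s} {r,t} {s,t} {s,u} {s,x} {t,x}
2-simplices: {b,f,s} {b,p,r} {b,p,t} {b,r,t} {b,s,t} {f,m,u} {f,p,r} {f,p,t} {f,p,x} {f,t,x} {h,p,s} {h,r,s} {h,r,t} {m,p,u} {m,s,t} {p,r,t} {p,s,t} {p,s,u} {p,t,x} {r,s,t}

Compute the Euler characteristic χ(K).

n_0=10 n_1=32 n_2=20
χ=+10−32+20=-2

χ(K)=-2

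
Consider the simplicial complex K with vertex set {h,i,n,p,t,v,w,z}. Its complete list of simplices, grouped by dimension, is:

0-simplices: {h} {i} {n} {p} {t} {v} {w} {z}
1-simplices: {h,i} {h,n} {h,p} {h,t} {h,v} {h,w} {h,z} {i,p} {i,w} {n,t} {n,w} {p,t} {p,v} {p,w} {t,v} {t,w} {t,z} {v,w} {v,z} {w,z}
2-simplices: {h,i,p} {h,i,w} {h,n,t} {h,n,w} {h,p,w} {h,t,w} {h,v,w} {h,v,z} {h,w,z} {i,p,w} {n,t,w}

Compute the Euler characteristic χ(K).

n_0=8 n_1=20 n_2=11
χ=+8−20+11=-1

χ(K)=-1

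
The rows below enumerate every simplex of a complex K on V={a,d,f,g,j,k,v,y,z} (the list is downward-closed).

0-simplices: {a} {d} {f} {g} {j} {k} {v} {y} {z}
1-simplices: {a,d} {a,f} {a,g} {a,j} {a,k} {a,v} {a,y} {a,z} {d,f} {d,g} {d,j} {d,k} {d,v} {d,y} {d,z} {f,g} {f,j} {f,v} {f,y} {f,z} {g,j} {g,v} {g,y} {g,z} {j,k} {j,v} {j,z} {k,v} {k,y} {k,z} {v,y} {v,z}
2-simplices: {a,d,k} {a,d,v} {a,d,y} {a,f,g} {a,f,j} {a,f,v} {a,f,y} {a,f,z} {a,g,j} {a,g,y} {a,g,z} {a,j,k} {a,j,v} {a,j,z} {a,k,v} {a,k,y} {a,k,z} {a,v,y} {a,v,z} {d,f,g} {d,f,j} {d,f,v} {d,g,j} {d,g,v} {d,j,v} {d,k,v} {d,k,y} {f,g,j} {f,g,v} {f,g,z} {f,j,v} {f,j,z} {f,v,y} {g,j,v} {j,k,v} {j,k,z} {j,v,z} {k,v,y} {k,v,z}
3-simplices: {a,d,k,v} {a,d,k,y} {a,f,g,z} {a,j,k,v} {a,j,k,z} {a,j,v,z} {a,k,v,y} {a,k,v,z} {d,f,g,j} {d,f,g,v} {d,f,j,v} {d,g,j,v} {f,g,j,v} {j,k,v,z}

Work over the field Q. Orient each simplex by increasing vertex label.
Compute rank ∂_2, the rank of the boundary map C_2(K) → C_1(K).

n_0=9 n_1=32 n_2=39 n_3=14  [Q]
∂1: piv[ad,af,ag,aj,ak,av,ay,az] rk=8  ker:df,dg,dj,dk,dv,dy,dz,fg,fj,fv,fy,fz,gj,gv,gy,gz,jk,jv,jz,kv,ky,kz,vy,vz
∂2: piv[adk,adv,ady,afg,afj,afv,afy,afz,agj,agy,agz,ajk,ajv,ajz,akv,aky,akz,avy,avz,dfg,dfj,dfv,dgv] rk=23  ker:dgj,djv,dkv,dky,fgj,fgv,fgz,fjv,fjz,fvy,gjv,jkv,jkz,jvz,kvy,kvz
∂3: piv[adkv,adky,afgz,ajkv,ajkz,ajvz,akvy,akvz,dfgj,dfgv,dfjv,dgjv] rk=12  ker:fgjv,jkvz
rk∂_2=23

rank∂_2=23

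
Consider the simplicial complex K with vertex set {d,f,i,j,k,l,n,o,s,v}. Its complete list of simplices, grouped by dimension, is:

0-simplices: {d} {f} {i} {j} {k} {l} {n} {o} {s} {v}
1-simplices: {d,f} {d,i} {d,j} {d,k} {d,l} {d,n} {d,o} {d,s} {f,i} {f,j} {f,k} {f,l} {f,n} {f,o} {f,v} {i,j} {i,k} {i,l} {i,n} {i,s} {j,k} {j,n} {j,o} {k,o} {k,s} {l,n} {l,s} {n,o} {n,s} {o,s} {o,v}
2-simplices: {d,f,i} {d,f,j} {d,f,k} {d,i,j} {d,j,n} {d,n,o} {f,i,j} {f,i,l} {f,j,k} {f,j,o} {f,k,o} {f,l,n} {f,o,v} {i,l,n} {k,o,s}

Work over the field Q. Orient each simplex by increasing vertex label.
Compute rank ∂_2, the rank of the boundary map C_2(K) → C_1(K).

rank∂_2=14

n_0=10 n_1=31 n_2=15  [Q]
∂1: piv[df,di,dj,dk,dl,dn,do,ds,fv] rk=9  ker:fi,fj,fk,fl,fn,fo,ij,ik,il,in,is,jk,jn,jo,ko,ks,ln,ls,no,ns,os,ov
∂2: piv[dfi,dfj,dfk,dij,djn,dno,fil,fjk,fjo,fko,fln,fov,iln,kos] rk=14  ker:fij
rk∂_2=14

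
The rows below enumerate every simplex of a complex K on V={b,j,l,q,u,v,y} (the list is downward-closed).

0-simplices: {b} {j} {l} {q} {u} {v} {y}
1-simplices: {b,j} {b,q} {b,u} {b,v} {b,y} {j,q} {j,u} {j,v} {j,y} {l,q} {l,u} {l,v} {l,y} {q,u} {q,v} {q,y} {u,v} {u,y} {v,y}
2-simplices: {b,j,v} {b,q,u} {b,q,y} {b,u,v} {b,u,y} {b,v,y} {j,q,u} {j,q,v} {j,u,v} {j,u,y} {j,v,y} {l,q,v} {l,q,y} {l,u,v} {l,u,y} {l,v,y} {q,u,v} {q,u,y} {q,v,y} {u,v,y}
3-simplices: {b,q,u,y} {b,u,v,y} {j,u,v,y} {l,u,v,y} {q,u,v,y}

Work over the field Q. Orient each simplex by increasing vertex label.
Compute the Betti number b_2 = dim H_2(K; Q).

n_0=7 n_1=19 n_2=20 n_3=5  [Q]
∂1: piv[bj,bq,bu,bv,by,lq] rk=6  ker:jq,ju,jv,jy,lu,lv,ly,qu,qv,qy,uv,uy,vy
∂2: piv[bjv,bqu,bqy,buv,buy,bvy,jqu,jqv,juv,juy,lqv,lqy,luv] rk=13  ker:jvy,luy,lvy,quv,quy,qvy,uvy
∂3: piv[bquy,buvy,juvy,luvy,quvy] rk=5
b_2=(20−13)−5=2

b_2=2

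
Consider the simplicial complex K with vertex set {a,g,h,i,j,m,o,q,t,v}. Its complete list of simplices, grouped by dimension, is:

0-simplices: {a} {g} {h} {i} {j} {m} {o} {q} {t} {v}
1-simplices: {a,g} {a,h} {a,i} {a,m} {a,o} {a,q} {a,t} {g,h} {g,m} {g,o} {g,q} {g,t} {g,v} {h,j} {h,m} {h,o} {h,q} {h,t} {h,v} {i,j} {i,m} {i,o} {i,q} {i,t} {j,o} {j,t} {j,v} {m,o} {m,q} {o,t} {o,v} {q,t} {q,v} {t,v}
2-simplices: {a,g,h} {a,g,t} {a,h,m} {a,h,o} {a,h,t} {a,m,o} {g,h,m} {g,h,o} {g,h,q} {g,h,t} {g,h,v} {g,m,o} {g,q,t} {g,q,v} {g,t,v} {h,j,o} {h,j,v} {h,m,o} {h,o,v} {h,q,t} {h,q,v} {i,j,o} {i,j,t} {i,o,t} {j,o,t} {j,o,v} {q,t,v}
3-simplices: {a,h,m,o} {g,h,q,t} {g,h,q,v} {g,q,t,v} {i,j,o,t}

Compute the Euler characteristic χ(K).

χ(K)=-2

n_0=10 n_1=34 n_2=27 n_3=5
χ=+10−34+27−5=-2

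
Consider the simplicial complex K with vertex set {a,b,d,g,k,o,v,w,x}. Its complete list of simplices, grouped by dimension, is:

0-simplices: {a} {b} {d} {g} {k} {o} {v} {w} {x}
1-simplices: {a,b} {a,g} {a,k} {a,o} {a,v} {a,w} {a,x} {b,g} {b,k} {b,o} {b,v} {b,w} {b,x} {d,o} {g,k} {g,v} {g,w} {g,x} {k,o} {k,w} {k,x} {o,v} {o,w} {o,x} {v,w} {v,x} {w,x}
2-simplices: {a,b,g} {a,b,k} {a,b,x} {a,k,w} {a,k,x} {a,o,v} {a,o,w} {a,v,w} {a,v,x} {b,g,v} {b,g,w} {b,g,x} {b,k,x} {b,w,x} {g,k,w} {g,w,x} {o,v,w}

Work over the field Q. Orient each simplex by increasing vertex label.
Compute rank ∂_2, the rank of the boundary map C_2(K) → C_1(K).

n_0=9 n_1=27 n_2=17  [Q]
∂1: piv[ab,ag,ak,ao,av,aw,ax,do] rk=8  ker:bg,bk,bo,bv,bw,bx,gk,gv,gw,gx,ko,kw,kx,ov,ow,ox,vw,vx,wx
∂2: piv[abg,abk,abx,akw,akx,aov,aow,avw,avx,bgv,bgw,bgx,bwx,gkw] rk=14  ker:bkx,gwx,ovw
rk∂_2=14

rank∂_2=14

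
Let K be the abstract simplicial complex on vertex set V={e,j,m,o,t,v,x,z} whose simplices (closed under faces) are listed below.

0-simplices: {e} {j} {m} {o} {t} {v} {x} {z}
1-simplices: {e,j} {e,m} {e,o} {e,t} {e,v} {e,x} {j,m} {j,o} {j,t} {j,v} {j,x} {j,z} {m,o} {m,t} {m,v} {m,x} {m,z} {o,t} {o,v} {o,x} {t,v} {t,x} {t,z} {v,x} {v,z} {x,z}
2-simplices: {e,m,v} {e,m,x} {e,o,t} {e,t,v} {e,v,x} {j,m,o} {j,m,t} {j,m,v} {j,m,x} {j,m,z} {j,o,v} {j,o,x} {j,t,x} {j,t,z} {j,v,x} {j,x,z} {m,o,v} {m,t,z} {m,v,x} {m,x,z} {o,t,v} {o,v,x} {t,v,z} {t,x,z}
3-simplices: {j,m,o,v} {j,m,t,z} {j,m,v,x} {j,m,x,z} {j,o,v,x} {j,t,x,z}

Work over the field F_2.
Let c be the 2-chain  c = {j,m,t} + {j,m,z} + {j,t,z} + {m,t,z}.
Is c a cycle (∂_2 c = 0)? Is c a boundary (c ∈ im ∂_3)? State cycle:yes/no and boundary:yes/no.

cycle:yes boundary:yes

n_0=8 n_1=26 n_2=24 n_3=6  [Z2]
∂1: piv[ej,em,eo,et,ev,ex,jz] rk=7  ker:jm,jo,jt,jv,jx,mo,mt,mv,mx,mz,ot,ov,ox,tv,tx,tz,vx,vz,xz
∂2: piv[emv,emx,eot,etv,evx,jmo,jmt,jmv,jmx,jmz,jov,jox,jtx,jtz,jxz,otv,tvz] rk=17  ker:jvx,mov,mtz,mvx,mxz,ovx,txz
∂3: piv[jmov,jmtz,jmvx,jmxz,jovx,jtxz] rk=6
∂2c = 0
c vs im∂3: reduces to 0 ⇒ boundary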